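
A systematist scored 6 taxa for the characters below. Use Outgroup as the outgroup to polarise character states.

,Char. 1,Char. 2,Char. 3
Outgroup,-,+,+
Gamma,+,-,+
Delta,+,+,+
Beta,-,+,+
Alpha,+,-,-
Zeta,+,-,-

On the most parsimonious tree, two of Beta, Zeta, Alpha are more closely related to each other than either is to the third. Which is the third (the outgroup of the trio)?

Character polarity is set by the outgroup: the derived state is whichever differs from the outgroup's state, so for Char. 2, Char. 3 the derived state is '-', and for the remaining characters it is '+'.
Char. 1 (derived state '+') is shared by Alpha, Delta, Gamma, and Zeta — a synapomorphy uniting that clade.
Only Alpha, Gamma, and Zeta show the derived state '-' for Char. 2, supporting them as a clade.
Only Alpha and Zeta show the derived state '-' for Char. 3, supporting them as a clade.
Most parsimonious ingroup topology: (((Gamma,(Alpha,Zeta)),Delta),Beta).
Zeta and Alpha share a more recent common ancestor with each other than either does with Beta, so Beta is the least closely related of the three.

Beta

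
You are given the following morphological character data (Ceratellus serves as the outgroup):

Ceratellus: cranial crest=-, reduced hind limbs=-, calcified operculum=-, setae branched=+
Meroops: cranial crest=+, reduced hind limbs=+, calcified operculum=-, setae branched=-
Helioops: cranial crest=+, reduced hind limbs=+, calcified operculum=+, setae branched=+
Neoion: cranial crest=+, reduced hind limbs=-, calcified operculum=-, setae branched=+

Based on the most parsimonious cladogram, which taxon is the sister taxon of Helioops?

Meroops

Character polarity is set by the outgroup: the derived state is whichever differs from the outgroup's state, so for setae branched the derived state is '-', and for the remaining characters it is '+'.
All ingroup taxa share the derived state '+' for cranial crest; it defines the ingroup but does not resolve relationships within it.
Only Helioops and Meroops show the derived state '+' for reduced hind limbs, supporting them as a clade.
calcified operculum: derived state '+' in Helioops only — an autapomorphy, so it tells us nothing about relationships among taxa.
setae branched: derived state '-' in Meroops only — an autapomorphy, so it tells us nothing about relationships among taxa.
Most parsimonious ingroup topology: ((Meroops,Helioops),Neoion).
Helioops and Meroops form a cherry on this tree, so they are sister taxa.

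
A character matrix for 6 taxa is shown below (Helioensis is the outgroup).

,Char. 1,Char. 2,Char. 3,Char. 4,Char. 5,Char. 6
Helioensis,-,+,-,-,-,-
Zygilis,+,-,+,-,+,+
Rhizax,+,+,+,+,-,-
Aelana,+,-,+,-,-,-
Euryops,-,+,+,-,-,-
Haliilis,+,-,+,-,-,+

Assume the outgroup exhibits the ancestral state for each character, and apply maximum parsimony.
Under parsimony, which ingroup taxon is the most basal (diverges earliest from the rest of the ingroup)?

Character polarity is set by the outgroup: the derived state is whichever differs from the outgroup's state, so for Char. 2 the derived state is '-', and for the remaining characters it is '+'.
Char. 1: derived state '+' in Aelana, Haliilis, Rhizax, and Zygilis only — synapomorphy for {Aelana, Haliilis, Rhizax, Zygilis}.
Char. 2: derived state '-' in Aelana, Haliilis, and Zygilis only — synapomorphy for {Aelana, Haliilis, Zygilis}.
All ingroup taxa share the derived state '+' for Char. 3; it defines the ingroup but does not resolve relationships within it.
Char. 4: derived state '+' in Rhizax only — an autapomorphy, so it tells us nothing about relationships among taxa.
Char. 5: derived state '+' in Zygilis only — an autapomorphy, so it tells us nothing about relationships among taxa.
Char. 6 (derived state '+') is shared by Haliilis and Zygilis — a synapomorphy uniting that clade.
Most parsimonious ingroup topology: ((((Zygilis,Haliilis),Aelana),Rhizax),Euryops).
Euryops is sister to the clade containing all other ingroup taxa, so it is the earliest-diverging (most basal) ingroup lineage.

Euryops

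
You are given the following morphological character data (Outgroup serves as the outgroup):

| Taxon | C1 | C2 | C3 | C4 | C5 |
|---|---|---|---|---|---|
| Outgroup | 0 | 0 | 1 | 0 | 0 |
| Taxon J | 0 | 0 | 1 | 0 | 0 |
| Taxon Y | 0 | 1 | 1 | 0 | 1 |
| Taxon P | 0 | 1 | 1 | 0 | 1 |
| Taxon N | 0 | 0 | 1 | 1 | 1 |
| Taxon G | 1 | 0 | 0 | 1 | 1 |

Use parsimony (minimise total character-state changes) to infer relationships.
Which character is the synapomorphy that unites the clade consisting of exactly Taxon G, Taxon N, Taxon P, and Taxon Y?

C5

Character polarity is set by the outgroup: the derived state is whichever differs from the outgroup's state, so for C3 the derived state is '0', and for the remaining characters it is '1'.
C1 (derived state '1') is unique to Taxon G (autapomorphy; uninformative for grouping).
C2: derived state '1' in Taxon P and Taxon Y only — synapomorphy for {Taxon P, Taxon Y}.
C3: derived state '0' in Taxon G only — an autapomorphy, so it tells us nothing about relationships among taxa.
C4 (derived state '1') is shared by Taxon G and Taxon N — a synapomorphy uniting that clade.
C5: derived state '1' in Taxon G, Taxon N, Taxon P, and Taxon Y only — synapomorphy for {Taxon G, Taxon N, Taxon P, Taxon Y}.
Most parsimonious ingroup topology: (Taxon J,((Taxon Y,Taxon P),(Taxon N,Taxon G))).
The clade {Taxon G, Taxon N, Taxon P, Taxon Y} is supported by C5: its derived state '1' occurs in exactly those taxa and in no other taxon (including the outgroup).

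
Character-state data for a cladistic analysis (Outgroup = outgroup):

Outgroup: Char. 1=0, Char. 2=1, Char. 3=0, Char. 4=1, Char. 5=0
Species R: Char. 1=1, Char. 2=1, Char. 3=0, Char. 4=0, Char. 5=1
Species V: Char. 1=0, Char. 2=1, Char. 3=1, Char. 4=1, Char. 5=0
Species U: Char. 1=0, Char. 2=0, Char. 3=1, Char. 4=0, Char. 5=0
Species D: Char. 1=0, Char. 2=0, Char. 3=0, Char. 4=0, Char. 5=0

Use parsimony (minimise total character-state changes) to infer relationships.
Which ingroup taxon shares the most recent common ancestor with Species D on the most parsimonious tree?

Species U

Character polarity is set by the outgroup: the derived state is whichever differs from the outgroup's state, so for Char. 2, Char. 4 the derived state is '0', and for the remaining characters it is '1'.
Char. 1: derived state '1' in Species R only — an autapomorphy, so it tells us nothing about relationships among taxa.
Char. 2: derived state '0' in Species D and Species U only — synapomorphy for {Species D, Species U}.
Char. 3 (state '1') occurs in Species U and Species V but conflicts with the nesting implied by the other characters — most parsimoniously interpreted as homoplasy.
Only Species D, Species R, and Species U show the derived state '0' for Char. 4, supporting them as a clade.
Char. 5: derived state '1' in Species R only — an autapomorphy, so it tells us nothing about relationships among taxa.
Most parsimonious ingroup topology: ((Species R,(Species U,Species D)),Species V).
Species D and Species U form a cherry on this tree, so they are sister taxa.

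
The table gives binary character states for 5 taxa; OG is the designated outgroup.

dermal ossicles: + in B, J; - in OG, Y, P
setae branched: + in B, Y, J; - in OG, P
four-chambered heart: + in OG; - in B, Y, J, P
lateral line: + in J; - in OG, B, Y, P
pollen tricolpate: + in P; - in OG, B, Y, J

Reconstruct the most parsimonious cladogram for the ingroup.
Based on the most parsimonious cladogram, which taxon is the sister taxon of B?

J

Character polarity is set by the outgroup: the derived state is whichever differs from the outgroup's state, so for four-chambered heart the derived state is '-', and for the remaining characters it is '+'.
dermal ossicles (derived state '+') is shared by B and J — a synapomorphy uniting that clade.
setae branched: derived state '+' in B, J, and Y only — synapomorphy for {B, J, Y}.
All ingroup taxa share the derived state '-' for four-chambered heart; it defines the ingroup but does not resolve relationships within it.
lateral line: derived state '+' in J only — an autapomorphy, so it tells us nothing about relationships among taxa.
pollen tricolpate (derived state '+') is unique to P (autapomorphy; uninformative for grouping).
Most parsimonious ingroup topology: (((B,J),Y),P).
B and J form a cherry on this tree, so they are sister taxa.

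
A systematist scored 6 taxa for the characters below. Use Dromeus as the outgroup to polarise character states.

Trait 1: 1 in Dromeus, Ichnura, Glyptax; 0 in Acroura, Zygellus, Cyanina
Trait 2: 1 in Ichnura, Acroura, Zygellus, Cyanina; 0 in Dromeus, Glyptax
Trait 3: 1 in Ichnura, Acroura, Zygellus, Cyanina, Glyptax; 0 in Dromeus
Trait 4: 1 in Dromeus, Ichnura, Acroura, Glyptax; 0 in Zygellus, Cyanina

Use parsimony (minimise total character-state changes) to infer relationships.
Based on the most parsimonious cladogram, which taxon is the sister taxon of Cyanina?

Character polarity is set by the outgroup: the derived state is whichever differs from the outgroup's state, so for Trait 1, Trait 4 the derived state is '0', and for the remaining characters it is '1'.
Trait 1 (derived state '0') is shared by Acroura, Cyanina, and Zygellus — a synapomorphy uniting that clade.
Trait 2: derived state '1' in Acroura, Cyanina, Ichnura, and Zygellus only — synapomorphy for {Acroura, Cyanina, Ichnura, Zygellus}.
All ingroup taxa share the derived state '1' for Trait 3; it defines the ingroup but does not resolve relationships within it.
Trait 4 (derived state '0') is shared by Cyanina and Zygellus — a synapomorphy uniting that clade.
Most parsimonious ingroup topology: ((Ichnura,(Acroura,(Zygellus,Cyanina))),Glyptax).
Cyanina and Zygellus form a cherry on this tree, so they are sister taxa.

Zygellus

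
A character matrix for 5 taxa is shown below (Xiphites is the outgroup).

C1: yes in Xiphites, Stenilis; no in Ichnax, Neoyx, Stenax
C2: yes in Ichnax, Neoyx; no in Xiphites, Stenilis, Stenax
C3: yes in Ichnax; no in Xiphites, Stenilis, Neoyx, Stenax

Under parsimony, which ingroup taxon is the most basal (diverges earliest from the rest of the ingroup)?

Character polarity is set by the outgroup: the derived state is whichever differs from the outgroup's state, so for C1 the derived state is 'no', and for the remaining characters it is 'yes'.
Only Ichnax, Neoyx, and Stenax show the derived state 'no' for C1, supporting them as a clade.
C2: derived state 'yes' in Ichnax and Neoyx only — synapomorphy for {Ichnax, Neoyx}.
C3 (derived state 'yes') is unique to Ichnax (autapomorphy; uninformative for grouping).
Most parsimonious ingroup topology: (((Ichnax,Neoyx),Stenax),Stenilis).
Stenilis is sister to the clade containing all other ingroup taxa, so it is the earliest-diverging (most basal) ingroup lineage.

Stenilis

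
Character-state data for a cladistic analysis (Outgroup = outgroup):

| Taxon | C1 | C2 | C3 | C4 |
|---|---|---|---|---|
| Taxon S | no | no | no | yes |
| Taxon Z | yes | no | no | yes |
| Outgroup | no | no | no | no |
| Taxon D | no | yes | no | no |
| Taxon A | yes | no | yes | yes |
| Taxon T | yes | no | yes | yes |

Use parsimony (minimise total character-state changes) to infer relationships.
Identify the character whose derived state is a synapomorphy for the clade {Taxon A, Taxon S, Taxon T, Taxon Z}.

C4

The outgroup has state 'no' for every character, so 'yes' is the derived state throughout.
Only Taxon A, Taxon T, and Taxon Z show the derived state 'yes' for C1, supporting them as a clade.
C2: derived state 'yes' in Taxon D only — an autapomorphy, so it tells us nothing about relationships among taxa.
C3 (derived state 'yes') is shared by Taxon A and Taxon T — a synapomorphy uniting that clade.
C4 (derived state 'yes') is shared by Taxon A, Taxon S, Taxon T, and Taxon Z — a synapomorphy uniting that clade.
Most parsimonious ingroup topology: ((Taxon S,((Taxon T,Taxon A),Taxon Z)),Taxon D).
The clade {Taxon A, Taxon S, Taxon T, Taxon Z} is supported by C4: its derived state 'yes' occurs in exactly those taxa and in no other taxon (including the outgroup).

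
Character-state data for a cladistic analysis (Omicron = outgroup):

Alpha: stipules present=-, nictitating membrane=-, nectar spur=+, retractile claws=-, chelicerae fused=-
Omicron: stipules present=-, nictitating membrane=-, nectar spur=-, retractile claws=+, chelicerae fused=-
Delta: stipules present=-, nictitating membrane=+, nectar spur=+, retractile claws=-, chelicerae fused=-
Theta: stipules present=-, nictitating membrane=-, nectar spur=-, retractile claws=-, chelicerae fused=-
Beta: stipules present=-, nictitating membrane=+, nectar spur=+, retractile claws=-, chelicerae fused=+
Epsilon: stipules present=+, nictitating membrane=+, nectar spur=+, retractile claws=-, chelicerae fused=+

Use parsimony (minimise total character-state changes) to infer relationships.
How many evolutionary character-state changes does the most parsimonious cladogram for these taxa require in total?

5

Character polarity is set by the outgroup: the derived state is whichever differs from the outgroup's state, so for retractile claws the derived state is '-', and for the remaining characters it is '+'.
stipules present: derived state '+' in Epsilon only — an autapomorphy, so it tells us nothing about relationships among taxa.
Only Beta, Delta, and Epsilon show the derived state '+' for nictitating membrane, supporting them as a clade.
Only Alpha, Beta, Delta, and Epsilon show the derived state '+' for nectar spur, supporting them as a clade.
retractile claws (derived state '-') is shared by all ingroup taxa — unites the whole ingroup.
chelicerae fused (derived state '+') is shared by Beta and Epsilon — a synapomorphy uniting that clade.
Most parsimonious ingroup topology: ((Alpha,(Delta,(Epsilon,Beta))),Theta).
Changes per character on this tree: stipules present: 1; nictitating membrane: 1; nectar spur: 1; retractile claws: 1; chelicerae fused: 1.
Total = 5.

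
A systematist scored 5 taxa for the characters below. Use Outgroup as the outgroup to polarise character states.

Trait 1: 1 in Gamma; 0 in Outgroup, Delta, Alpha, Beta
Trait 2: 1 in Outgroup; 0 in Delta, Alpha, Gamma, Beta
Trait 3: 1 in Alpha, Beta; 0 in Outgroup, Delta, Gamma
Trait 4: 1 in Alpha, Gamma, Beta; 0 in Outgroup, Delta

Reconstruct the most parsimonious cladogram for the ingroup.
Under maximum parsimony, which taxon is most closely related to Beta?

Alpha

Character polarity is set by the outgroup: the derived state is whichever differs from the outgroup's state, so for Trait 2 the derived state is '0', and for the remaining characters it is '1'.
Trait 1 (derived state '1') is unique to Gamma (autapomorphy; uninformative for grouping).
All ingroup taxa share the derived state '0' for Trait 2; it defines the ingroup but does not resolve relationships within it.
Trait 3: derived state '1' in Alpha and Beta only — synapomorphy for {Alpha, Beta}.
Trait 4: derived state '1' in Alpha, Beta, and Gamma only — synapomorphy for {Alpha, Beta, Gamma}.
Most parsimonious ingroup topology: (Delta,((Alpha,Beta),Gamma)).
Beta and Alpha form a cherry on this tree, so they are sister taxa.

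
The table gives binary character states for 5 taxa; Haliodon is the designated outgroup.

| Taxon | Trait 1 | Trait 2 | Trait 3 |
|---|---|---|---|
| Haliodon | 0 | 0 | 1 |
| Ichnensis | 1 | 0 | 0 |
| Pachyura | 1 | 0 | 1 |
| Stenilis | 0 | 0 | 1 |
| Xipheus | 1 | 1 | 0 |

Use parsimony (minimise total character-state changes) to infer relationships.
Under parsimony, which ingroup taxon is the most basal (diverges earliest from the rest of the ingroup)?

Character polarity is set by the outgroup: the derived state is whichever differs from the outgroup's state, so for Trait 3 the derived state is '0', and for the remaining characters it is '1'.
Trait 1: derived state '1' in Ichnensis, Pachyura, and Xipheus only — synapomorphy for {Ichnensis, Pachyura, Xipheus}.
Trait 2: derived state '1' in Xipheus only — an autapomorphy, so it tells us nothing about relationships among taxa.
Trait 3 (derived state '0') is shared by Ichnensis and Xipheus — a synapomorphy uniting that clade.
Most parsimonious ingroup topology: (((Ichnensis,Xipheus),Pachyura),Stenilis).
Stenilis is sister to the clade containing all other ingroup taxa, so it is the earliest-diverging (most basal) ingroup lineage.

Stenilis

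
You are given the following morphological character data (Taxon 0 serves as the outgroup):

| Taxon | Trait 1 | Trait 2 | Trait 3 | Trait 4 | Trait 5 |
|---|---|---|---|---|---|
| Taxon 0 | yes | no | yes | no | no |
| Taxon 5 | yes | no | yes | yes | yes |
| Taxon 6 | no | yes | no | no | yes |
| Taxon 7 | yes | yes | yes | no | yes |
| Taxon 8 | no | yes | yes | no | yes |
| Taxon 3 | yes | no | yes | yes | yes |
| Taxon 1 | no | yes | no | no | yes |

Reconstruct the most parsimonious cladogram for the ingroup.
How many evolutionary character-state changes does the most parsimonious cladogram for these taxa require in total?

Character polarity is set by the outgroup: the derived state is whichever differs from the outgroup's state, so for Trait 1, Trait 3 the derived state is 'no', and for the remaining characters it is 'yes'.
Trait 1 (derived state 'no') is shared by Taxon 1, Taxon 6, and Taxon 8 — a synapomorphy uniting that clade.
Trait 2: derived state 'yes' in Taxon 1, Taxon 6, Taxon 7, and Taxon 8 only — synapomorphy for {Taxon 1, Taxon 6, Taxon 7, Taxon 8}.
Trait 3: derived state 'no' in Taxon 1 and Taxon 6 only — synapomorphy for {Taxon 1, Taxon 6}.
Trait 4 (derived state 'yes') is shared by Taxon 3 and Taxon 5 — a synapomorphy uniting that clade.
Trait 5 (derived state 'yes') is shared by all ingroup taxa — unites the whole ingroup.
Most parsimonious ingroup topology: ((Taxon 5,Taxon 3),(((Taxon 6,Taxon 1),Taxon 8),Taxon 7)).
Changes per character on this tree: Trait 1: 1; Trait 2: 1; Trait 3: 1; Trait 4: 1; Trait 5: 1.
Total = 5.

5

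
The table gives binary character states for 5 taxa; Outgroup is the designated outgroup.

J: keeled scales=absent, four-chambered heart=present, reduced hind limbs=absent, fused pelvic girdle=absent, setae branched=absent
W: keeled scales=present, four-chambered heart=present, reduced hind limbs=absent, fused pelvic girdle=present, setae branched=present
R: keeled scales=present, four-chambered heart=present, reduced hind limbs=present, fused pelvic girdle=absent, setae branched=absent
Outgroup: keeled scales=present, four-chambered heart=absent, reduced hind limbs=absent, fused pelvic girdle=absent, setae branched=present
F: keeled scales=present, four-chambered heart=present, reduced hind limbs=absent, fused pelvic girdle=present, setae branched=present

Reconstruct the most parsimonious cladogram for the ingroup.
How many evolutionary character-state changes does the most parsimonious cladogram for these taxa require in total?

Character polarity is set by the outgroup: the derived state is whichever differs from the outgroup's state, so for keeled scales, setae branched the derived state is 'absent', and for the remaining characters it is 'present'.
keeled scales (derived state 'absent') is unique to J (autapomorphy; uninformative for grouping).
four-chambered heart (derived state 'present') is shared by all ingroup taxa — unites the whole ingroup.
reduced hind limbs: derived state 'present' in R only — an autapomorphy, so it tells us nothing about relationships among taxa.
fused pelvic girdle (derived state 'present') is shared by F and W — a synapomorphy uniting that clade.
setae branched (derived state 'absent') is shared by J and R — a synapomorphy uniting that clade.
Most parsimonious ingroup topology: ((R,J),(F,W)).
Changes per character on this tree: keeled scales: 1; four-chambered heart: 1; reduced hind limbs: 1; fused pelvic girdle: 1; setae branched: 1.
Total = 5.

5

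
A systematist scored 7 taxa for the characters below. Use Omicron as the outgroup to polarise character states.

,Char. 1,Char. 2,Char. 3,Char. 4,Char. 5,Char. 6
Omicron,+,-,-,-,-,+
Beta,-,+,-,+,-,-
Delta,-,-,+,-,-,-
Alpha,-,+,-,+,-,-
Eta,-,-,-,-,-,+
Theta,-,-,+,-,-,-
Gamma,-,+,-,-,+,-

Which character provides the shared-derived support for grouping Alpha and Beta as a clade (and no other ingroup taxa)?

Character polarity is set by the outgroup: the derived state is whichever differs from the outgroup's state, so for Char. 1, Char. 6 the derived state is '-', and for the remaining characters it is '+'.
All ingroup taxa share the derived state '-' for Char. 1; it defines the ingroup but does not resolve relationships within it.
Only Alpha, Beta, and Gamma show the derived state '+' for Char. 2, supporting them as a clade.
Char. 3: derived state '+' in Delta and Theta only — synapomorphy for {Delta, Theta}.
Char. 4 (derived state '+') is shared by Alpha and Beta — a synapomorphy uniting that clade.
Char. 5: derived state '+' in Gamma only — an autapomorphy, so it tells us nothing about relationships among taxa.
Char. 6 (derived state '-') is shared by Alpha, Beta, Delta, Gamma, and Theta — a synapomorphy uniting that clade.
Most parsimonious ingroup topology: ((((Beta,Alpha),Gamma),(Delta,Theta)),Eta).
The clade {Alpha, Beta} is supported by Char. 4: its derived state '+' occurs in exactly those taxa and in no other taxon (including the outgroup).

Char. 4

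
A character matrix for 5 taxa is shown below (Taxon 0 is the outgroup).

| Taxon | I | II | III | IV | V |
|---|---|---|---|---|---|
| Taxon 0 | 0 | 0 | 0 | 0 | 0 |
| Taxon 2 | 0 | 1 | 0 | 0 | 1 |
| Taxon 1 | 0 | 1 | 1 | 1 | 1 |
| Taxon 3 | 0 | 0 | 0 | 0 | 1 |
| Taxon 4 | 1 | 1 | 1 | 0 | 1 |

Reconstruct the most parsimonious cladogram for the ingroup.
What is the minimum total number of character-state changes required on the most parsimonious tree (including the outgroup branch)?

The outgroup has state '0' for every character, so '1' is the derived state throughout.
I: derived state '1' in Taxon 4 only — an autapomorphy, so it tells us nothing about relationships among taxa.
Only Taxon 1, Taxon 2, and Taxon 4 show the derived state '1' for II, supporting them as a clade.
III (derived state '1') is shared by Taxon 1 and Taxon 4 — a synapomorphy uniting that clade.
IV: derived state '1' in Taxon 1 only — an autapomorphy, so it tells us nothing about relationships among taxa.
V (derived state '1') is shared by all ingroup taxa — unites the whole ingroup.
Most parsimonious ingroup topology: ((Taxon 2,(Taxon 1,Taxon 4)),Taxon 3).
Changes per character on this tree: I: 1; II: 1; III: 1; IV: 1; V: 1.
Total = 5.

5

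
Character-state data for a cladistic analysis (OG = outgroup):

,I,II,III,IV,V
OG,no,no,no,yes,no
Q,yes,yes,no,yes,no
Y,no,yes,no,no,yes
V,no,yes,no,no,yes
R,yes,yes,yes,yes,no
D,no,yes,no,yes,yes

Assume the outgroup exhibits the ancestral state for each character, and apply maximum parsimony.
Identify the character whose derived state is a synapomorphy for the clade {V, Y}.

IV

Character polarity is set by the outgroup: the derived state is whichever differs from the outgroup's state, so for IV the derived state is 'no', and for the remaining characters it is 'yes'.
I (derived state 'yes') is shared by Q and R — a synapomorphy uniting that clade.
II (derived state 'yes') is shared by all ingroup taxa — unites the whole ingroup.
III: derived state 'yes' in R only — an autapomorphy, so it tells us nothing about relationships among taxa.
IV (derived state 'no') is shared by V and Y — a synapomorphy uniting that clade.
Only D, V, and Y show the derived state 'yes' for V, supporting them as a clade.
Most parsimonious ingroup topology: ((Q,R),((Y,V),D)).
The clade {V, Y} is supported by IV: its derived state 'no' occurs in exactly those taxa and in no other taxon (including the outgroup).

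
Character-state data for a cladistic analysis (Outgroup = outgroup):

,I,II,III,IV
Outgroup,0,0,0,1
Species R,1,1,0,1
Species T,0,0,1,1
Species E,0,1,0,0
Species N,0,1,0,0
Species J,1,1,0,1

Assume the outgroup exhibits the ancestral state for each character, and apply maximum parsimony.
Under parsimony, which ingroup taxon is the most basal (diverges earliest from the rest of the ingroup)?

Species T

Character polarity is set by the outgroup: the derived state is whichever differs from the outgroup's state, so for IV the derived state is '0', and for the remaining characters it is '1'.
I: derived state '1' in Species J and Species R only — synapomorphy for {Species J, Species R}.
II: derived state '1' in Species E, Species J, Species N, and Species R only — synapomorphy for {Species E, Species J, Species N, Species R}.
III (derived state '1') is unique to Species T (autapomorphy; uninformative for grouping).
Only Species E and Species N show the derived state '0' for IV, supporting them as a clade.
Most parsimonious ingroup topology: (((Species R,Species J),(Species E,Species N)),Species T).
Species T is sister to the clade containing all other ingroup taxa, so it is the earliest-diverging (most basal) ingroup lineage.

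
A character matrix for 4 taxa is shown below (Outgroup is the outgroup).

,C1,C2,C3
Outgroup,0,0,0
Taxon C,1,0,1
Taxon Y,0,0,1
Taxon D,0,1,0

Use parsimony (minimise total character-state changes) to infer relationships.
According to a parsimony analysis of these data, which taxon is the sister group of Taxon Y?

The outgroup has state '0' for every character, so '1' is the derived state throughout.
C1: derived state '1' in Taxon C only — an autapomorphy, so it tells us nothing about relationships among taxa.
C2: derived state '1' in Taxon D only — an autapomorphy, so it tells us nothing about relationships among taxa.
C3: derived state '1' in Taxon C and Taxon Y only — synapomorphy for {Taxon C, Taxon Y}.
Most parsimonious ingroup topology: ((Taxon C,Taxon Y),Taxon D).
Taxon Y and Taxon C form a cherry on this tree, so they are sister taxa.

Taxon C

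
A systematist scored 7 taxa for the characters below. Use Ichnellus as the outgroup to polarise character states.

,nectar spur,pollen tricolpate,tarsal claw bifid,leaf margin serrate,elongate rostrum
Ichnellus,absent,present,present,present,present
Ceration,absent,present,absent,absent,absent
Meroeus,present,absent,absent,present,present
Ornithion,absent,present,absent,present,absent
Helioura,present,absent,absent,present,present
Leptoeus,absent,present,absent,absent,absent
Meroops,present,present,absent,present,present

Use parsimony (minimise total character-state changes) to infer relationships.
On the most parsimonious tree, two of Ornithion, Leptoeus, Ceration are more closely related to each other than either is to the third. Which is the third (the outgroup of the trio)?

Ornithion

Character polarity is set by the outgroup: the derived state is whichever differs from the outgroup's state, so for pollen tricolpate, tarsal claw bifid, leaf margin serrate, elongate rostrum the derived state is 'absent', and for the remaining characters it is 'present'.
nectar spur: derived state 'present' in Helioura, Meroeus, and Meroops only — synapomorphy for {Helioura, Meroeus, Meroops}.
pollen tricolpate (derived state 'absent') is shared by Helioura and Meroeus — a synapomorphy uniting that clade.
tarsal claw bifid (derived state 'absent') is shared by all ingroup taxa — unites the whole ingroup.
leaf margin serrate: derived state 'absent' in Ceration and Leptoeus only — synapomorphy for {Ceration, Leptoeus}.
elongate rostrum (derived state 'absent') is shared by Ceration, Leptoeus, and Ornithion — a synapomorphy uniting that clade.
Most parsimonious ingroup topology: (((Ceration,Leptoeus),Ornithion),((Meroeus,Helioura),Meroops)).
Ceration and Leptoeus share a more recent common ancestor with each other than either does with Ornithion, so Ornithion is the least closely related of the three.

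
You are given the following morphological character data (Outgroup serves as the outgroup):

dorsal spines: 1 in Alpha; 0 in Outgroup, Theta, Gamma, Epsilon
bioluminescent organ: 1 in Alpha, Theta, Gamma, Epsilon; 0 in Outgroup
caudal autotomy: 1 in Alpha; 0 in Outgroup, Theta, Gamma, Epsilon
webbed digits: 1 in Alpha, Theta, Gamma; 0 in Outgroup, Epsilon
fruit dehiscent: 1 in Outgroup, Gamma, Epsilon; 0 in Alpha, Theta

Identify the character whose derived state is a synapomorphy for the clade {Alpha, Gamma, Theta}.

Character polarity is set by the outgroup: the derived state is whichever differs from the outgroup's state, so for fruit dehiscent the derived state is '0', and for the remaining characters it is '1'.
dorsal spines: derived state '1' in Alpha only — an autapomorphy, so it tells us nothing about relationships among taxa.
bioluminescent organ (derived state '1') is shared by all ingroup taxa — unites the whole ingroup.
caudal autotomy: derived state '1' in Alpha only — an autapomorphy, so it tells us nothing about relationships among taxa.
webbed digits (derived state '1') is shared by Alpha, Gamma, and Theta — a synapomorphy uniting that clade.
fruit dehiscent: derived state '0' in Alpha and Theta only — synapomorphy for {Alpha, Theta}.
Most parsimonious ingroup topology: (((Alpha,Theta),Gamma),Epsilon).
The clade {Alpha, Gamma, Theta} is supported by webbed digits: its derived state '1' occurs in exactly those taxa and in no other taxon (including the outgroup).

webbed digits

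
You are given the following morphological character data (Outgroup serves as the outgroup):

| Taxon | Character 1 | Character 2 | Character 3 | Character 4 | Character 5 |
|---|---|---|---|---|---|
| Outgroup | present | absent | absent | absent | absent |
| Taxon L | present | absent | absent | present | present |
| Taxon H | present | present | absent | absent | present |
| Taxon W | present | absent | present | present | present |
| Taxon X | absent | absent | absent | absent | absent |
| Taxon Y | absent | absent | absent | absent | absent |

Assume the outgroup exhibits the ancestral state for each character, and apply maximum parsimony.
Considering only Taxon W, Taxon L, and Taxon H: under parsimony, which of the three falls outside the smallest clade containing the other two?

Character polarity is set by the outgroup: the derived state is whichever differs from the outgroup's state, so for Character 1 the derived state is 'absent', and for the remaining characters it is 'present'.
Character 1: derived state 'absent' in Taxon X and Taxon Y only — synapomorphy for {Taxon X, Taxon Y}.
Character 2 (derived state 'present') is unique to Taxon H (autapomorphy; uninformative for grouping).
Character 3 (derived state 'present') is unique to Taxon W (autapomorphy; uninformative for grouping).
Character 4: derived state 'present' in Taxon L and Taxon W only — synapomorphy for {Taxon L, Taxon W}.
Character 5 (derived state 'present') is shared by Taxon H, Taxon L, and Taxon W — a synapomorphy uniting that clade.
Most parsimonious ingroup topology: (((Taxon L,Taxon W),Taxon H),(Taxon X,Taxon Y)).
Taxon W and Taxon L share a more recent common ancestor with each other than either does with Taxon H, so Taxon H is the least closely related of the three.

Taxon H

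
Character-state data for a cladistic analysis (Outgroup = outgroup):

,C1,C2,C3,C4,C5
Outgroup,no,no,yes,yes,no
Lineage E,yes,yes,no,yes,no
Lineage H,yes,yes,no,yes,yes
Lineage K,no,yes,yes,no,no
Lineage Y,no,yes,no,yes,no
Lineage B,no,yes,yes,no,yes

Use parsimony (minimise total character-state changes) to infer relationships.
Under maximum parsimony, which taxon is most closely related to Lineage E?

Character polarity is set by the outgroup: the derived state is whichever differs from the outgroup's state, so for C3, C4 the derived state is 'no', and for the remaining characters it is 'yes'.
Only Lineage E and Lineage H show the derived state 'yes' for C1, supporting them as a clade.
C2 (derived state 'yes') is shared by all ingroup taxa — unites the whole ingroup.
C3: derived state 'no' in Lineage E, Lineage H, and Lineage Y only — synapomorphy for {Lineage E, Lineage H, Lineage Y}.
C4: derived state 'no' in Lineage B and Lineage K only — synapomorphy for {Lineage B, Lineage K}.
C5 groups Lineage B and Lineage H, which is incompatible with the clades supported by the remaining characters; treating it as convergent (homoplasy) costs fewer steps than any alternative tree.
Most parsimonious ingroup topology: (((Lineage E,Lineage H),Lineage Y),(Lineage K,Lineage B)).
Lineage E and Lineage H form a cherry on this tree, so they are sister taxa.

Lineage H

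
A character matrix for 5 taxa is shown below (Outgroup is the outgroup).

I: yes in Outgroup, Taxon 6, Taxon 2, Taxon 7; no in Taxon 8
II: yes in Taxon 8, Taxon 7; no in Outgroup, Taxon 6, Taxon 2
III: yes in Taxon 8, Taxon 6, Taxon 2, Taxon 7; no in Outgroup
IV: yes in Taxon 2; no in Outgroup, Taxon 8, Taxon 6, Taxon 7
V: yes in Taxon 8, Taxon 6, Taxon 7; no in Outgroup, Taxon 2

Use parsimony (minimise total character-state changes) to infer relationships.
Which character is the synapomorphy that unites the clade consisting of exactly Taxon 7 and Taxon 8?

II

Character polarity is set by the outgroup: the derived state is whichever differs from the outgroup's state, so for I the derived state is 'no', and for the remaining characters it is 'yes'.
I (derived state 'no') is unique to Taxon 8 (autapomorphy; uninformative for grouping).
II (derived state 'yes') is shared by Taxon 7 and Taxon 8 — a synapomorphy uniting that clade.
All ingroup taxa share the derived state 'yes' for III; it defines the ingroup but does not resolve relationships within it.
IV: derived state 'yes' in Taxon 2 only — an autapomorphy, so it tells us nothing about relationships among taxa.
Only Taxon 6, Taxon 7, and Taxon 8 show the derived state 'yes' for V, supporting them as a clade.
Most parsimonious ingroup topology: (((Taxon 8,Taxon 7),Taxon 6),Taxon 2).
The clade {Taxon 7, Taxon 8} is supported by II: its derived state 'yes' occurs in exactly those taxa and in no other taxon (including the outgroup).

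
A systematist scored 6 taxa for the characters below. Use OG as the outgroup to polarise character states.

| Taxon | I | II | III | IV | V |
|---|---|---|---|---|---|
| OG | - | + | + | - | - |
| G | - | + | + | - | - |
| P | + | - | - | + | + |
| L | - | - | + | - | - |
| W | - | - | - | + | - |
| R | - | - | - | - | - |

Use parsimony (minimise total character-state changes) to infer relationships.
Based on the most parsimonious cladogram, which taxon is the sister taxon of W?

P

Character polarity is set by the outgroup: the derived state is whichever differs from the outgroup's state, so for II, III the derived state is '-', and for the remaining characters it is '+'.
I (derived state '+') is unique to P (autapomorphy; uninformative for grouping).
II (derived state '-') is shared by L, P, R, and W — a synapomorphy uniting that clade.
III (derived state '-') is shared by P, R, and W — a synapomorphy uniting that clade.
IV (derived state '+') is shared by P and W — a synapomorphy uniting that clade.
V (derived state '+') is unique to P (autapomorphy; uninformative for grouping).
Most parsimonious ingroup topology: (G,(((P,W),R),L)).
W and P form a cherry on this tree, so they are sister taxa.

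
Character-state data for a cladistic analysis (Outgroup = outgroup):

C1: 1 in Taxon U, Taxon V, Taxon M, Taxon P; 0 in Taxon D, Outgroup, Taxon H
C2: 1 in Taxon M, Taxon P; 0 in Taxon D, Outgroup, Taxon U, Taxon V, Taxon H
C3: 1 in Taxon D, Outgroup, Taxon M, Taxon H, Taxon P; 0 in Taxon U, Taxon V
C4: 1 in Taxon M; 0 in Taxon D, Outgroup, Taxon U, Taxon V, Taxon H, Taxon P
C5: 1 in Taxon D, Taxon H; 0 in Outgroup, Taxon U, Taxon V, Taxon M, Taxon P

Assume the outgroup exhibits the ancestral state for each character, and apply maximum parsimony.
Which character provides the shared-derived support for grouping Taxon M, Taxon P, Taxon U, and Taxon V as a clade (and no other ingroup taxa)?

Character polarity is set by the outgroup: the derived state is whichever differs from the outgroup's state, so for C3 the derived state is '0', and for the remaining characters it is '1'.
Only Taxon M, Taxon P, Taxon U, and Taxon V show the derived state '1' for C1, supporting them as a clade.
Only Taxon M and Taxon P show the derived state '1' for C2, supporting them as a clade.
C3: derived state '0' in Taxon U and Taxon V only — synapomorphy for {Taxon U, Taxon V}.
C4 (derived state '1') is unique to Taxon M (autapomorphy; uninformative for grouping).
Only Taxon D and Taxon H show the derived state '1' for C5, supporting them as a clade.
Most parsimonious ingroup topology: (((Taxon P,Taxon M),(Taxon V,Taxon U)),(Taxon H,Taxon D)).
The clade {Taxon M, Taxon P, Taxon U, Taxon V} is supported by C1: its derived state '1' occurs in exactly those taxa and in no other taxon (including the outgroup).

C1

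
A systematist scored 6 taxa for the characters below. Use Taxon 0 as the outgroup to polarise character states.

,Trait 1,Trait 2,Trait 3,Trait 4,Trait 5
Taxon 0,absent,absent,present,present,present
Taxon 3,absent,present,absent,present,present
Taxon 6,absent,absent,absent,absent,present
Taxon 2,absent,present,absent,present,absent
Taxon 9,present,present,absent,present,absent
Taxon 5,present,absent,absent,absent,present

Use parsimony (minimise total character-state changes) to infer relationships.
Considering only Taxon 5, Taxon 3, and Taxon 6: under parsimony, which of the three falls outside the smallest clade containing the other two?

Taxon 3

Character polarity is set by the outgroup: the derived state is whichever differs from the outgroup's state, so for Trait 3, Trait 4, Trait 5 the derived state is 'absent', and for the remaining characters it is 'present'.
Trait 1 (state 'present') occurs in Taxon 5 and Taxon 9 but conflicts with the nesting implied by the other characters — most parsimoniously interpreted as homoplasy.
Only Taxon 2, Taxon 3, and Taxon 9 show the derived state 'present' for Trait 2, supporting them as a clade.
Trait 3 (derived state 'absent') is shared by all ingroup taxa — unites the whole ingroup.
Trait 4: derived state 'absent' in Taxon 5 and Taxon 6 only — synapomorphy for {Taxon 5, Taxon 6}.
Only Taxon 2 and Taxon 9 show the derived state 'absent' for Trait 5, supporting them as a clade.
Most parsimonious ingroup topology: ((Taxon 3,(Taxon 2,Taxon 9)),(Taxon 6,Taxon 5)).
Taxon 5 and Taxon 6 share a more recent common ancestor with each other than either does with Taxon 3, so Taxon 3 is the least closely related of the three.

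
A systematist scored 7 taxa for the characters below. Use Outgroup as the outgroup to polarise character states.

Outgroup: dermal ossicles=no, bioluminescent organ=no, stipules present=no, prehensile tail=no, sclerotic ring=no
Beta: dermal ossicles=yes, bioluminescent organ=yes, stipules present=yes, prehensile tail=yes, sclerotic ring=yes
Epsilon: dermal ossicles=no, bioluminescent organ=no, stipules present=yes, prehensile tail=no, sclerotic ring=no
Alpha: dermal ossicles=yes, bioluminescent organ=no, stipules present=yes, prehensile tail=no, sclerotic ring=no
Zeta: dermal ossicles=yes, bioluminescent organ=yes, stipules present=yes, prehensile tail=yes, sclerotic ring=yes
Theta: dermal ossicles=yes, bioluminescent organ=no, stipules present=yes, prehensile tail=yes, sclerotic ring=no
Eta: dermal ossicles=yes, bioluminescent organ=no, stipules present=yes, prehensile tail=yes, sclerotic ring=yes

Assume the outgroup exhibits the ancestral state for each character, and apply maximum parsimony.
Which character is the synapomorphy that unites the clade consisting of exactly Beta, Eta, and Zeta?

sclerotic ring

The outgroup has state 'no' for every character, so 'yes' is the derived state throughout.
Only Alpha, Beta, Eta, Theta, and Zeta show the derived state 'yes' for dermal ossicles, supporting them as a clade.
bioluminescent organ: derived state 'yes' in Beta and Zeta only — synapomorphy for {Beta, Zeta}.
All ingroup taxa share the derived state 'yes' for stipules present; it defines the ingroup but does not resolve relationships within it.
prehensile tail: derived state 'yes' in Beta, Eta, Theta, and Zeta only — synapomorphy for {Beta, Eta, Theta, Zeta}.
Only Beta, Eta, and Zeta show the derived state 'yes' for sclerotic ring, supporting them as a clade.
Most parsimonious ingroup topology: (((((Beta,Zeta),Eta),Theta),Alpha),Epsilon).
The clade {Beta, Eta, Zeta} is supported by sclerotic ring: its derived state 'yes' occurs in exactly those taxa and in no other taxon (including the outgroup).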